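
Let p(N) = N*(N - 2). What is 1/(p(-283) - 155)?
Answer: 1/80500 ≈ 1.2422e-5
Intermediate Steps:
p(N) = N*(-2 + N)
1/(p(-283) - 155) = 1/(-283*(-2 - 283) - 155) = 1/(-283*(-285) - 155) = 1/(80655 - 155) = 1/80500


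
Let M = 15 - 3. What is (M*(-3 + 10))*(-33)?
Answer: -2772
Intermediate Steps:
M = 12
(M*(-3 + 10))*(-33) = (12*(-3 + 10))*(-33) = (12*7)*(-33) = 84*(-33) = -2772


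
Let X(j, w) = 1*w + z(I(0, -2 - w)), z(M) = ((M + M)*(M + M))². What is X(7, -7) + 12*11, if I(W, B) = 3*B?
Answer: 810125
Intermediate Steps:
z(M) = 16*M⁴ (z(M) = ((2*M)*(2*M))² = (4*M²)² = 16*M⁴)
X(j, w) = w + 16*(-6 - 3*w)⁴ (X(j, w) = 1*w + 16*(3*(-2 - w))⁴ = w + 16*(-6 - 3*w)⁴)
X(7, -7) + 12*11 = (-7 + 1296*(2 - 7)⁴) + 12*11 = (-7 + 1296*(-5)⁴) + 132 = (-7 + 1296*625) + 132 = (-7 + 810000) + 132 = 809993 + 132 = 810125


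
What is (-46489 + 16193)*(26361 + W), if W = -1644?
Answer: -748826232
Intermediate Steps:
(-46489 + 16193)*(26361 + W) = (-46489 + 16193)*(26361 - 1644) = -30296*24717 = -748826232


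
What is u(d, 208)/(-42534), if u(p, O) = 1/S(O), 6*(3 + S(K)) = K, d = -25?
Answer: -1/1346910 ≈ -7.4244e-7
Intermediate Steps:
S(K) = -3 + K/6
u(p, O) = 1/(-3 + O/6)
u(d, 208)/(-42534) = (6/(-18 + 208))/(-42534) = (6/190)*(-1/42534) = (6*(1/190))*(-1/42534) = (3/95)*(-1/42534) = -1/1346910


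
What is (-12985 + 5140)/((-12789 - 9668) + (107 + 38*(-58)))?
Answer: 7845/24554 ≈ 0.31950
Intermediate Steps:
(-12985 + 5140)/((-12789 - 9668) + (107 + 38*(-58))) = -7845/(-22457 + (107 - 2204)) = -7845/(-22457 - 2097) = -7845/(-24554) = -7845*(-1/24554) = 7845/24554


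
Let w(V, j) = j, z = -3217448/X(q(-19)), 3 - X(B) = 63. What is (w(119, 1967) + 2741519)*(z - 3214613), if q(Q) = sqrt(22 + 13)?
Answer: -130081930527838/15 ≈ -8.6721e+12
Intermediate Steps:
q(Q) = sqrt(35)
X(B) = -60 (X(B) = 3 - 1*63 = 3 - 63 = -60)
z = 804362/15 (z = -3217448/(-60) = -3217448*(-1/60) = 804362/15 ≈ 53624.)
(w(119, 1967) + 2741519)*(z - 3214613) = (1967 + 2741519)*(804362/15 - 3214613) = 2743486*(-47414833/15) = -130081930527838/15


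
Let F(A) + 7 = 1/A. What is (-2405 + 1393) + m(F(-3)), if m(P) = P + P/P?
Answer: -3055/3 ≈ -1018.3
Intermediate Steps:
F(A) = -7 + 1/A
m(P) = 1 + P (m(P) = P + 1 = 1 + P)
(-2405 + 1393) + m(F(-3)) = (-2405 + 1393) + (1 + (-7 + 1/(-3))) = -1012 + (1 + (-7 - 1/3)) = -1012 + (1 - 22/3) = -1012 - 19/3 = -3055/3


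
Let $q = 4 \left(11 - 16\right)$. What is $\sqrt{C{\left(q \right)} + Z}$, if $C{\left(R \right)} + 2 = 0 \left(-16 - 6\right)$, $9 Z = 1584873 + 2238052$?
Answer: $\frac{\sqrt{3822907}}{3} \approx 651.74$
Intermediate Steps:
$Z = \frac{3822925}{9}$ ($Z = \frac{1584873 + 2238052}{9} = \frac{1}{9} \cdot 3822925 = \frac{3822925}{9} \approx 4.2477 \cdot 10^{5}$)
$q = -20$ ($q = 4 \left(-5\right) = -20$)
$C{\left(R \right)} = -2$ ($C{\left(R \right)} = -2 + 0 \left(-16 - 6\right) = -2 + 0 \left(-22\right) = -2 + 0 = -2$)
$\sqrt{C{\left(q \right)} + Z} = \sqrt{-2 + \frac{3822925}{9}} = \sqrt{\frac{3822907}{9}} = \frac{\sqrt{3822907}}{3}$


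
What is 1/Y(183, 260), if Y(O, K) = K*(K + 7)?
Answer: 1/69420 ≈ 1.4405e-5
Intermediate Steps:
Y(O, K) = K*(7 + K)
1/Y(183, 260) = 1/(260*(7 + 260)) = 1/(260*267) = 1/69420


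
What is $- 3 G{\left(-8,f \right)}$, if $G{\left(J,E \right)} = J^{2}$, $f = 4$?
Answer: $-192$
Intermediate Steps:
$- 3 G{\left(-8,f \right)} = - 3 \left(-8\right)^{2} = \left(-3\right) 64 = -192$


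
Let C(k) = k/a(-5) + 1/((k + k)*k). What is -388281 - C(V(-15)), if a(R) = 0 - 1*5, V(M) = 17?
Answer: -1122122269/2890 ≈ -3.8828e+5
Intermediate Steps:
a(R) = -5 (a(R) = 0 - 5 = -5)
C(k) = 1/(2*k²) - k/5 (C(k) = k/(-5) + 1/((k + k)*k) = k*(-⅕) + 1/(((2*k))*k) = -k/5 + (1/(2*k))/k = -k/5 + 1/(2*k²) = 1/(2*k²) - k/5)
-388281 - C(V(-15)) = -388281 - ((½)/17² - ⅕*17) = -388281 - ((½)*(1/289) - 17/5) = -388281 - (1/578 - 17/5) = -388281 - 1*(-9821/2890) = -388281 + 9821/2890 = -1122122269/2890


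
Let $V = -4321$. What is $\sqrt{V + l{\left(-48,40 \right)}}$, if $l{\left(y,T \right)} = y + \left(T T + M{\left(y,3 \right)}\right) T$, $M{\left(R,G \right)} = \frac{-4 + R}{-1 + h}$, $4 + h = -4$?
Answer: $\frac{\sqrt{538759}}{3} \approx 244.67$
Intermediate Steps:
$h = -8$ ($h = -4 - 4 = -8$)
$M{\left(R,G \right)} = \frac{4}{9} - \frac{R}{9}$ ($M{\left(R,G \right)} = \frac{-4 + R}{-1 - 8} = \frac{-4 + R}{-9} = \left(-4 + R\right) \left(- \frac{1}{9}\right) = \frac{4}{9} - \frac{R}{9}$)
$l{\left(y,T \right)} = y + T \left(\frac{4}{9} + T^{2} - \frac{y}{9}\right)$ ($l{\left(y,T \right)} = y + \left(T T - \left(- \frac{4}{9} + \frac{y}{9}\right)\right) T = y + \left(T^{2} - \left(- \frac{4}{9} + \frac{y}{9}\right)\right) T = y + \left(\frac{4}{9} + T^{2} - \frac{y}{9}\right) T = y + T \left(\frac{4}{9} + T^{2} - \frac{y}{9}\right)$)
$\sqrt{V + l{\left(-48,40 \right)}} = \sqrt{-4321 - \left(48 - 64000 + \frac{40 \left(-4 - 48\right)}{9}\right)} = \sqrt{-4321 - \left(-63952 - \frac{2080}{9}\right)} = \sqrt{-4321 + \left(-48 + 64000 + \frac{2080}{9}\right)} = \sqrt{-4321 + \frac{577648}{9}} = \sqrt{\frac{538759}{9}} = \frac{\sqrt{538759}}{3}$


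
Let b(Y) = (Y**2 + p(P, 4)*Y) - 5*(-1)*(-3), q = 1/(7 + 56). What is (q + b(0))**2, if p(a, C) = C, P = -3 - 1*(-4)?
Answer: 891136/3969 ≈ 224.52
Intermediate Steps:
P = 1 (P = -3 + 4 = 1)
q = 1/63 ≈ 0.015873
b(Y) = -15 + Y**2 + 4*Y (b(Y) = (Y**2 + 4*Y) - 5*(-1)*(-3) = (Y**2 + 4*Y) + 5*(-3) = (Y**2 + 4*Y) - 15 = -15 + Y**2 + 4*Y)
(q + b(0))**2 = (1/63 + (-15 + 0**2 + 4*0))**2 = (1/63 + (-15 + 0 + 0))**2 = (1/63 - 15)**2 = (-944/63)**2 = 891136/3969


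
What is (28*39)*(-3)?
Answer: -3276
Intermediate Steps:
(28*39)*(-3) = 1092*(-3) = -3276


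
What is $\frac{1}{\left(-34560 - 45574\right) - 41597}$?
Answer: $- \frac{1}{121731} \approx -8.2148 \cdot 10^{-6}$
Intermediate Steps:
$\frac{1}{\left(-34560 - 45574\right) - 41597} = \frac{1}{-80134 - 41597} = \frac{1}{-121731} = - \frac{1}{121731}$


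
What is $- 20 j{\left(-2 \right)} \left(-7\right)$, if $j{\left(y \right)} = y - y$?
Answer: $0$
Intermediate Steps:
$j{\left(y \right)} = 0$
$- 20 j{\left(-2 \right)} \left(-7\right) = \left(-20\right) 0 \left(-7\right) = 0 \left(-7\right) = 0$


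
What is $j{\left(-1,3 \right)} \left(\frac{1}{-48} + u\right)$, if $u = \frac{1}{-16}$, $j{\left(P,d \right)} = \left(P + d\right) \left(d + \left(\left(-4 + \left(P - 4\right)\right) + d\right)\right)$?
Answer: $\frac{1}{2} \approx 0.5$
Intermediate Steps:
$j{\left(P,d \right)} = \left(P + d\right) \left(-8 + P + 2 d\right)$ ($j{\left(P,d \right)} = \left(P + d\right) \left(d + \left(\left(-4 + \left(-4 + P\right)\right) + d\right)\right) = \left(P + d\right) \left(d + \left(\left(-8 + P\right) + d\right)\right) = \left(P + d\right) \left(d + \left(-8 + P + d\right)\right) = \left(P + d\right) \left(-8 + P + 2 d\right)$)
$u = - \frac{1}{16} \approx -0.0625$
$j{\left(-1,3 \right)} \left(\frac{1}{-48} + u\right) = \left(\left(-1\right)^{2} - -8 - 24 + 2 \cdot 3^{2} + 3 \left(-1\right) 3\right) \left(\frac{1}{-48} - \frac{1}{16}\right) = \left(1 + 8 - 24 + 2 \cdot 9 - 9\right) \left(- \frac{1}{48} - \frac{1}{16}\right) = \left(1 + 8 - 24 + 18 - 9\right) \left(- \frac{1}{12}\right) = \left(-6\right) \left(- \frac{1}{12}\right) = \frac{1}{2}$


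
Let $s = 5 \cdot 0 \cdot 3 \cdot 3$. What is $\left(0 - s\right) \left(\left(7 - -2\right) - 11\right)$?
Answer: $0$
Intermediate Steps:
$s = 0$ ($s = 0 \cdot 3 \cdot 3 = 0 \cdot 3 = 0$)
$\left(0 - s\right) \left(\left(7 - -2\right) - 11\right) = \left(0 - 0\right) \left(\left(7 - -2\right) - 11\right) = \left(0 + 0\right) \left(\left(7 + 2\right) - 11\right) = 0 \left(9 - 11\right) = 0 \left(-2\right) = 0$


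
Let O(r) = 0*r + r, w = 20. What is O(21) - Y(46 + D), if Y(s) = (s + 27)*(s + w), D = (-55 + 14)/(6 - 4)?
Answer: -9471/4 ≈ -2367.8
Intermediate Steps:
D = -41/2 ≈ -20.500
Y(s) = (20 + s)*(27 + s) (Y(s) = (s + 27)*(s + 20) = (27 + s)*(20 + s) = (20 + s)*(27 + s))
O(r) = r (O(r) = 0 + r = r)
O(21) - Y(46 + D) = 21 - (540 + (46 - 41/2)² + 47*(46 - 41/2)) = 21 - (540 + (51/2)² + 47*(51/2)) = 21 - (540 + 2601/4 + 2397/2) = 21 - 1*9555/4 = 21 - 9555/4 = -9471/4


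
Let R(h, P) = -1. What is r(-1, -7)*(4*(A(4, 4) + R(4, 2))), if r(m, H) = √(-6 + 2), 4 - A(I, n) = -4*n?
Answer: 152*I ≈ 152.0*I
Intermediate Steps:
A(I, n) = 4 + 4*n (A(I, n) = 4 - (-4)*n = 4 + 4*n)
r(m, H) = 2*I (r(m, H) = √(-4) = 2*I)
r(-1, -7)*(4*(A(4, 4) + R(4, 2))) = (2*I)*(4*((4 + 4*4) - 1)) = (2*I)*(4*((4 + 16) - 1)) = (2*I)*(4*(20 - 1)) = (2*I)*(4*19) = (2*I)*76 = 152*I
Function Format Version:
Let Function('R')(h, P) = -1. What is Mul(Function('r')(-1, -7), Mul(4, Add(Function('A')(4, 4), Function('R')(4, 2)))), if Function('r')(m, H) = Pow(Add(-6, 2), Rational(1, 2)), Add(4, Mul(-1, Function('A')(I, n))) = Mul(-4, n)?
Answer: Mul(152, I) ≈ Mul(152.00, I)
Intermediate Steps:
Function('A')(I, n) = Add(4, Mul(4, n)) (Function('A')(I, n) = Add(4, Mul(-1, Mul(-4, n))) = Add(4, Mul(4, n)))
Function('r')(m, H) = Mul(2, I) (Function('r')(m, H) = Pow(-4, Rational(1, 2)) = Mul(2, I))
Mul(Function('r')(-1, -7), Mul(4, Add(Function('A')(4, 4), Function('R')(4, 2)))) = Mul(Mul(2, I), Mul(4, Add(Add(4, Mul(4, 4)), -1))) = Mul(Mul(2, I), Mul(4, Add(Add(4, 16), -1))) = Mul(Mul(2, I), Mul(4, Add(20, -1))) = Mul(Mul(2, I), Mul(4, 19)) = Mul(Mul(2, I), 76) = Mul(152, I)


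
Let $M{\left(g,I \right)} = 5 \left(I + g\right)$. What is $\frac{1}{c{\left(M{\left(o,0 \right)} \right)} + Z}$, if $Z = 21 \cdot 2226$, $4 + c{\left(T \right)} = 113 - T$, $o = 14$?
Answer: $\frac{1}{46785} \approx 2.1374 \cdot 10^{-5}$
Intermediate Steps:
$M{\left(g,I \right)} = 5 I + 5 g$
$c{\left(T \right)} = 109 - T$ ($c{\left(T \right)} = -4 - \left(-113 + T\right) = 109 - T$)
$Z = 46746$
$\frac{1}{c{\left(M{\left(o,0 \right)} \right)} + Z} = \frac{1}{\left(109 - \left(5 \cdot 0 + 5 \cdot 14\right)\right) + 46746} = \frac{1}{\left(109 - \left(0 + 70\right)\right) + 46746} = \frac{1}{\left(109 - 70\right) + 46746} = \frac{1}{39 + 46746} = \frac{1}{46785}$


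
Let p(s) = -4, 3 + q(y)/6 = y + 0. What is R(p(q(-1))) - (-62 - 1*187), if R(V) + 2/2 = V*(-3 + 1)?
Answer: 256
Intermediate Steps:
q(y) = -18 + 6*y (q(y) = -18 + 6*(y + 0) = -18 + 6*y)
R(V) = -1 - 2*V (R(V) = -1 + V*(-3 + 1) = -1 + V*(-2) = -1 - 2*V)
R(p(q(-1))) - (-62 - 1*187) = (-1 - 2*(-4)) - (-62 - 1*187) = (-1 + 8) - (-62 - 187) = 7 - 1*(-249) = 7 + 249 = 256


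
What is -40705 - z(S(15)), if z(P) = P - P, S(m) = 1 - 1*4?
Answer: -40705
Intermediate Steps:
S(m) = -3 (S(m) = 1 - 4 = -3)
z(P) = 0
-40705 - z(S(15)) = -40705 - 1*0 = -40705 + 0 = -40705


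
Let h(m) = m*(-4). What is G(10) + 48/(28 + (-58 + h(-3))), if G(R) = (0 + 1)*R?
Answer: 22/3 ≈ 7.3333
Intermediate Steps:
h(m) = -4*m
G(R) = R (G(R) = 1*R = R)
G(10) + 48/(28 + (-58 + h(-3))) = 10 + 48/(28 + (-58 - 4*(-3))) = 10 + 48/(28 + (-58 + 12)) = 10 + 48/(28 - 46) = 10 + 48/(-18) = 10 - 1/18*48 = 10 - 8/3 = 22/3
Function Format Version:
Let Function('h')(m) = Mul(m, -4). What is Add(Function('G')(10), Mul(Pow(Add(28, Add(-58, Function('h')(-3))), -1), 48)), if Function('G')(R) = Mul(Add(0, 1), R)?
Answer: Rational(22, 3) ≈ 7.3333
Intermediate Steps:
Function('h')(m) = Mul(-4, m)
Function('G')(R) = R (Function('G')(R) = Mul(1, R) = R)
Add(Function('G')(10), Mul(Pow(Add(28, Add(-58, Function('h')(-3))), -1), 48)) = Add(10, Mul(Pow(Add(28, Add(-58, Mul(-4, -3))), -1), 48)) = Add(10, Mul(Pow(Add(28, Add(-58, 12)), -1), 48)) = Add(10, Mul(Pow(Add(28, -46), -1), 48)) = Add(10, Mul(Pow(-18, -1), 48)) = Add(10, Mul(Rational(-1, 18), 48)) = Add(10, Rational(-8, 3)) = Rational(22, 3)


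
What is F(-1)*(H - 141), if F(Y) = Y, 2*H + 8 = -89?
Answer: 379/2 ≈ 189.50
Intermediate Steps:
H = -97/2 (H = -4 + (½)*(-89) = -4 - 89/2 = -97/2 ≈ -48.500)
F(-1)*(H - 141) = -(-97/2 - 141) = -1*(-379/2) = 379/2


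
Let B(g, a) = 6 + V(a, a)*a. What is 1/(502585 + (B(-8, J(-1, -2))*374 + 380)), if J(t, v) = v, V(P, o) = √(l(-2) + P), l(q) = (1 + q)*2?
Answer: 505209/255238371697 + 1496*I/255238371697 ≈ 1.9794e-6 + 5.8612e-9*I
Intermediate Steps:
l(q) = 2 + 2*q
V(P, o) = √(-2 + P) (V(P, o) = √((2 + 2*(-2)) + P) = √((2 - 4) + P) = √(-2 + P))
B(g, a) = 6 + a*√(-2 + a) (B(g, a) = 6 + √(-2 + a)*a = 6 + a*√(-2 + a))
1/(502585 + (B(-8, J(-1, -2))*374 + 380)) = 1/(502585 + ((6 - 2*√(-2 - 2))*374 + 380)) = 1/(502585 + ((6 - 4*I)*374 + 380)) = 1/(502585 + ((2244 - 1496*I) + 380)) = 1/(502585 + (2624 - 1496*I)) = 1/(505209 - 1496*I) = (505209 + 1496*I)/255238371697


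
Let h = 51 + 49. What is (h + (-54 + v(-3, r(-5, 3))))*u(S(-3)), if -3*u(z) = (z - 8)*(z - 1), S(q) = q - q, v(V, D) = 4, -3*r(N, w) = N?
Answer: -400/3 ≈ -133.33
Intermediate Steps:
r(N, w) = -N/3
S(q) = 0
h = 100
u(z) = -(-1 + z)*(-8 + z)/3 (u(z) = -(z - 8)*(z - 1)/3 = -(-8 + z)*(-1 + z)/3 = -(-1 + z)*(-8 + z)/3)
(h + (-54 + v(-3, r(-5, 3))))*u(S(-3)) = (100 + (-54 + 4))*(-8/3 + 3*0 - ⅓*0²) = (100 - 50)*(-8/3 + 0 - ⅓*0) = 50*(-8/3 + 0 + 0) = 50*(-8/3) = -400/3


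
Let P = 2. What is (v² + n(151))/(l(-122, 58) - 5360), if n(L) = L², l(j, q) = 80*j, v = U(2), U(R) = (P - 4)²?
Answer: -22817/15120 ≈ -1.5091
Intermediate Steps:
U(R) = 4 (U(R) = (2 - 4)² = (-2)² = 4)
v = 4
(v² + n(151))/(l(-122, 58) - 5360) = (4² + 151²)/(80*(-122) - 5360) = (16 + 22801)/(-9760 - 5360) = 22817/(-15120) = 22817*(-1/15120) = -22817/15120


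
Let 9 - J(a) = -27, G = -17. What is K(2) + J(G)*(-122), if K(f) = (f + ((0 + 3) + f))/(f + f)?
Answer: -17561/4 ≈ -4390.3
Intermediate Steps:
J(a) = 36 (J(a) = 9 - 1*(-27) = 9 + 27 = 36)
K(f) = (3 + 2*f)/(2*f) (K(f) = (f + (3 + f))/((2*f)) = (3 + 2*f)*(1/(2*f)) = (3 + 2*f)/(2*f))
K(2) + J(G)*(-122) = (3/2 + 2)/2 + 36*(-122) = (1/2)*(7/2) - 4392 = 7/4 - 4392 = -17561/4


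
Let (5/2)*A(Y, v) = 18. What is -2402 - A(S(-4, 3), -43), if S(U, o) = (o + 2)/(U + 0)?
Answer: -12046/5 ≈ -2409.2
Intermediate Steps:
S(U, o) = (2 + o)/U
A(Y, v) = 36/5 (A(Y, v) = (2/5)*18 = 36/5)
-2402 - A(S(-4, 3), -43) = -2402 - 1*36/5 = -2402 - 36/5 = -12046/5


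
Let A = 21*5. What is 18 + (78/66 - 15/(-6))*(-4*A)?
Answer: -16812/11 ≈ -1528.4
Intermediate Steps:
A = 105
18 + (78/66 - 15/(-6))*(-4*A) = 18 + (78/66 - 15/(-6))*(-4*105) = 18 + (78*(1/66) - 15*(-⅙))*(-420) = 18 + (13/11 + 5/2)*(-420) = 18 + (81/22)*(-420) = 18 - 17010/11 = -16812/11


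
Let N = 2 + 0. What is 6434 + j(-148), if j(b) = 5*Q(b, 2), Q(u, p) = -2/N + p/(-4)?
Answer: 12853/2 ≈ 6426.5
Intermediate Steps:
N = 2
Q(u, p) = -1 - p/4 (Q(u, p) = -2/2 + p/(-4) = -2*1/2 + p*(-1/4) = -1 - p/4)
j(b) = -15/2 (j(b) = 5*(-1 - 1/4*2) = 5*(-1 - 1/2) = 5*(-3/2) = -15/2)
6434 + j(-148) = 6434 - 15/2 = 12853/2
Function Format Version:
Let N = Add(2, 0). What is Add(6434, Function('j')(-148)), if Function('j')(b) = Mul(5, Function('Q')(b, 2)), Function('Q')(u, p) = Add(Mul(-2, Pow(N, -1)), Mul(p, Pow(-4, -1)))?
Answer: Rational(12853, 2) ≈ 6426.5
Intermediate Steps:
N = 2
Function('Q')(u, p) = Add(-1, Mul(Rational(-1, 4), p)) (Function('Q')(u, p) = Add(Mul(-2, Pow(2, -1)), Mul(p, Pow(-4, -1))) = Add(Mul(-2, Rational(1, 2)), Mul(p, Rational(-1, 4))) = Add(-1, Mul(Rational(-1, 4), p)))
Function('j')(b) = Rational(-15, 2) (Function('j')(b) = Mul(5, Add(-1, Mul(Rational(-1, 4), 2))) = Mul(5, Add(-1, Rational(-1, 2))) = Mul(5, Rational(-3, 2)) = Rational(-15, 2))
Add(6434, Function('j')(-148)) = Add(6434, Rational(-15, 2)) = Rational(12853, 2)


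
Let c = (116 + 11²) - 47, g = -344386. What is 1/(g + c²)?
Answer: -1/308286 ≈ -3.2437e-6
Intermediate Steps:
c = 190 (c = (116 + 121) - 47 = 237 - 47 = 190)
1/(g + c²) = 1/(-344386 + 190²) = 1/(-344386 + 36100) = 1/(-308286) = -1/308286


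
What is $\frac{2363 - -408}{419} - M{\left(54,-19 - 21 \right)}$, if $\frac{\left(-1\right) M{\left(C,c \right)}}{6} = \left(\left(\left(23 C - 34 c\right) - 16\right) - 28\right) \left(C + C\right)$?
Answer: $\frac{694530467}{419} \approx 1.6576 \cdot 10^{6}$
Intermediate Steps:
$M{\left(C,c \right)} = - 12 C \left(-44 - 34 c + 23 C\right)$ ($M{\left(C,c \right)} = - 6 \left(\left(\left(23 C - 34 c\right) - 16\right) - 28\right) \left(C + C\right) = - 6 \left(\left(\left(- 34 c + 23 C\right) - 16\right) - 28\right) 2 C = - 6 \left(\left(-16 - 34 c + 23 C\right) - 28\right) 2 C = - 6 \left(-44 - 34 c + 23 C\right) 2 C = - 6 \cdot 2 C \left(-44 - 34 c + 23 C\right) = - 12 C \left(-44 - 34 c + 23 C\right)$)
$\frac{2363 - -408}{419} - M{\left(54,-19 - 21 \right)} = \frac{2363 - -408}{419} - 12 \cdot 54 \left(44 - 1242 + 34 \left(-19 - 21\right)\right) = \left(2363 + 408\right) \frac{1}{419} - 12 \cdot 54 \left(44 - 1242 + 34 \left(-40\right)\right) = 2771 \cdot \frac{1}{419} - 12 \cdot 54 \left(44 - 1242 - 1360\right) = \frac{2771}{419} - 12 \cdot 54 \left(-2558\right) = \frac{2771}{419} - -1657584 = \frac{2771}{419} + 1657584 = \frac{694530467}{419}$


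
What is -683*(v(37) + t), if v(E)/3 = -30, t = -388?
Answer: 326474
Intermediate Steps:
v(E) = -90 (v(E) = 3*(-30) = -90)
-683*(v(37) + t) = -683*(-90 - 388) = -683*(-478) = 326474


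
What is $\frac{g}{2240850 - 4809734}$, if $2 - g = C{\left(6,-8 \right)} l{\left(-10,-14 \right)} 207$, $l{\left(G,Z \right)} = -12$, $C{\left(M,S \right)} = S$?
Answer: $\frac{9935}{1284442} \approx 0.0077349$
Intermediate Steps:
$g = -19870$ ($g = 2 - \left(-8\right) \left(-12\right) 207 = 2 - 96 \cdot 207 = 2 - 19872 = -19870$)
$\frac{g}{2240850 - 4809734} = - \frac{19870}{2240850 - 4809734} = - \frac{19870}{-2568884} = \left(-19870\right) \left(- \frac{1}{2568884}\right) = \frac{9935}{1284442}$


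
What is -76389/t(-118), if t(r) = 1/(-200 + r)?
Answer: 24291702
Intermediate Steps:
-76389/t(-118) = -76389/(1/(-200 - 118)) = -76389/(1/(-318)) = -76389/(-1/318) = -76389*(-318) = 24291702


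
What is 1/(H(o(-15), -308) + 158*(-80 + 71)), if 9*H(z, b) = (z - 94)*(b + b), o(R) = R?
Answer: 9/54346 ≈ 0.00016561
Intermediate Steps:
H(z, b) = 2*b*(-94 + z)/9 (H(z, b) = ((z - 94)*(b + b))/9 = ((-94 + z)*(2*b))/9 = (2*b*(-94 + z))/9 = 2*b*(-94 + z)/9)
1/(H(o(-15), -308) + 158*(-80 + 71)) = 1/((2/9)*(-308)*(-94 - 15) + 158*(-80 + 71)) = 1/((2/9)*(-308)*(-109) + 158*(-9)) = 1/(67144/9 - 1422) = 1/(54346/9) = 9/54346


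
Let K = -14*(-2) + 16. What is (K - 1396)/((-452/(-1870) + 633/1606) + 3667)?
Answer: -16778320/45515361 ≈ -0.36863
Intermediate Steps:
K = 44 (K = 28 + 16 = 44)
(K - 1396)/((-452/(-1870) + 633/1606) + 3667) = (44 - 1396)/((-452/(-1870) + 633/1606) + 3667) = -1352/((-452*(-1/1870) + 633*(1/1606)) + 3667) = -1352/((226/935 + 633/1606) + 3667) = -1352/(7891/12410 + 3667) = -1352/45515361/12410 = -1352*12410/45515361 = -16778320/45515361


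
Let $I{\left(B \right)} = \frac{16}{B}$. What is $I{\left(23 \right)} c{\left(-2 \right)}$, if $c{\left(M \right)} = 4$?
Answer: $\frac{64}{23} \approx 2.7826$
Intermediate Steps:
$I{\left(23 \right)} c{\left(-2 \right)} = \frac{16}{23} \cdot 4 = \frac{64}{23}$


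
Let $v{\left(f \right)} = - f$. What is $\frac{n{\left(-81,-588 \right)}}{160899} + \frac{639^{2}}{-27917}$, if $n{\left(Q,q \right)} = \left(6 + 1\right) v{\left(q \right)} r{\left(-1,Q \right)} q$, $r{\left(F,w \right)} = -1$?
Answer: $\frac{622168719}{1497272461} \approx 0.41553$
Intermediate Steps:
$n{\left(Q,q \right)} = 7 q^{2}$ ($n{\left(Q,q \right)} = \left(6 + 1\right) \left(- q\right) \left(-1\right) q = 7 \left(- q\right) \left(-1\right) q = - 7 q \left(-1\right) q = 7 q q = 7 q^{2}$)
$\frac{n{\left(-81,-588 \right)}}{160899} + \frac{639^{2}}{-27917} = \frac{7 \left(-588\right)^{2}}{160899} + \frac{639^{2}}{-27917} = 7 \cdot 345744 \cdot \frac{1}{160899} + 408321 \left(- \frac{1}{27917}\right) = 2420208 \cdot \frac{1}{160899} - \frac{408321}{27917} = \frac{806736}{53633} - \frac{408321}{27917} = \frac{622168719}{1497272461}$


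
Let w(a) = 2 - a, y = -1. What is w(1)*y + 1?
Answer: 0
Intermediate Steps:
w(1)*y + 1 = (2 - 1*1)*(-1) + 1 = (2 - 1)*(-1) + 1 = 1*(-1) + 1 = -1 + 1 = 0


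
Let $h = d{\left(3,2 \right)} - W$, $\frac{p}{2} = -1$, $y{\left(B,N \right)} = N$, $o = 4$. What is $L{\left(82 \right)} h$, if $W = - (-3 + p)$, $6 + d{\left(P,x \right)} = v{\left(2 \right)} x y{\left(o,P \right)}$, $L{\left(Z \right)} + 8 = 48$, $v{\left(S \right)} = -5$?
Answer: $-1640$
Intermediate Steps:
$L{\left(Z \right)} = 40$ ($L{\left(Z \right)} = -8 + 48 = 40$)
$p = -2$ ($p = 2 \left(-1\right) = -2$)
$d{\left(P,x \right)} = -6 - 5 P x$ ($d{\left(P,x \right)} = -6 + - 5 x P = -6 - 5 P x$)
$W = 5$ ($W = - (-3 - 2) = \left(-1\right) \left(-5\right) = 5$)
$h = -41$ ($h = \left(-6 - 15 \cdot 2\right) - 5 = \left(-6 - 30\right) - 5 = -36 - 5 = -41$)
$L{\left(82 \right)} h = 40 \left(-41\right) = -1640$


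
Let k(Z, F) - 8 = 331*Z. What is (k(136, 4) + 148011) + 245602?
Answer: 438637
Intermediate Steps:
k(Z, F) = 8 + 331*Z
(k(136, 4) + 148011) + 245602 = ((8 + 331*136) + 148011) + 245602 = ((8 + 45016) + 148011) + 245602 = (45024 + 148011) + 245602 = 193035 + 245602 = 438637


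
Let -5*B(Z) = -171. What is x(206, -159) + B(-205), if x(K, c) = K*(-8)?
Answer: -8069/5 ≈ -1613.8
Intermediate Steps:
B(Z) = 171/5 (B(Z) = -⅕*(-171) = 171/5)
x(K, c) = -8*K
x(206, -159) + B(-205) = -8*206 + 171/5 = -1648 + 171/5 = -8069/5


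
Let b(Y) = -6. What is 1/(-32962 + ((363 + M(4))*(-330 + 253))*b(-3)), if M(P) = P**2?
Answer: 1/142136 ≈ 7.0355e-6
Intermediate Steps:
1/(-32962 + ((363 + M(4))*(-330 + 253))*b(-3)) = 1/(-32962 + ((363 + 4**2)*(-330 + 253))*(-6)) = 1/(-32962 + ((363 + 16)*(-77))*(-6)) = 1/(-32962 + (379*(-77))*(-6)) = 1/(-32962 - 29183*(-6)) = 1/(-32962 + 175098) = 1/142136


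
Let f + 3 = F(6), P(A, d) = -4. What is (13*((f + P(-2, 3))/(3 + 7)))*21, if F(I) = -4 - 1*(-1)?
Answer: -273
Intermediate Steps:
F(I) = -3 (F(I) = -4 + 1 = -3)
f = -6 (f = -3 - 3 = -6)
(13*((f + P(-2, 3))/(3 + 7)))*21 = (13*((-6 - 4)/(3 + 7)))*21 = (13*(-10/10))*21 = (13*(-10*⅒))*21 = (13*(-1))*21 = -13*21 = -273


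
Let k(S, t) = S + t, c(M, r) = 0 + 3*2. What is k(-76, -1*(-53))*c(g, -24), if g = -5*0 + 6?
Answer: -138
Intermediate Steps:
g = 6 (g = 0 + 6 = 6)
c(M, r) = 6 (c(M, r) = 0 + 6 = 6)
k(-76, -1*(-53))*c(g, -24) = (-76 - 1*(-53))*6 = (-76 + 53)*6 = -23*6 = -138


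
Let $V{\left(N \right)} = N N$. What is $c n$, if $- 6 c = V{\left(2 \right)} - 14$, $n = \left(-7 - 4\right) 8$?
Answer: $- \frac{440}{3} \approx -146.67$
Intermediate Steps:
$V{\left(N \right)} = N^{2}$
$n = -88$ ($n = \left(-11\right) 8 = -88$)
$c = \frac{5}{3}$ ($c = - \frac{2^{2} - 14}{6} = - \frac{4 - 14}{6} = \left(- \frac{1}{6}\right) \left(-10\right) = \frac{5}{3} \approx 1.6667$)
$c n = \frac{5}{3} \left(-88\right) = - \frac{440}{3}$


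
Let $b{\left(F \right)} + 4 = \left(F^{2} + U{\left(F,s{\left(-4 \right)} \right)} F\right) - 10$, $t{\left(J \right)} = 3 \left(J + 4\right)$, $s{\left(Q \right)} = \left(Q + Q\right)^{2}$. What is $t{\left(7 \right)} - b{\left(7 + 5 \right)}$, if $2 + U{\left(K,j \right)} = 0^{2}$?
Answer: $-73$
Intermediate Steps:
$s{\left(Q \right)} = 4 Q^{2}$ ($s{\left(Q \right)} = \left(2 Q\right)^{2} = 4 Q^{2}$)
$t{\left(J \right)} = 12 + 3 J$ ($t{\left(J \right)} = 3 \left(4 + J\right) = 12 + 3 J$)
$U{\left(K,j \right)} = -2$ ($U{\left(K,j \right)} = -2 + 0^{2} = -2 + 0 = -2$)
$b{\left(F \right)} = -14 + F^{2} - 2 F$ ($b{\left(F \right)} = -4 - \left(10 - F^{2} + 2 F\right) = -14 + F^{2} - 2 F$)
$t{\left(7 \right)} - b{\left(7 + 5 \right)} = \left(12 + 3 \cdot 7\right) - \left(-14 + \left(7 + 5\right)^{2} - 2 \left(7 + 5\right)\right) = \left(12 + 21\right) - \left(-14 + 12^{2} - 24\right) = 33 - \left(-14 + 144 - 24\right) = 33 - 106 = -73$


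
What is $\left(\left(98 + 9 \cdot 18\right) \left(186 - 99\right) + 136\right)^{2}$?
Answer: $517835536$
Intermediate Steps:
$\left(\left(98 + 9 \cdot 18\right) \left(186 - 99\right) + 136\right)^{2} = \left(\left(98 + 162\right) 87 + 136\right)^{2} = \left(260 \cdot 87 + 136\right)^{2} = \left(22620 + 136\right)^{2} = 22756^{2} = 517835536$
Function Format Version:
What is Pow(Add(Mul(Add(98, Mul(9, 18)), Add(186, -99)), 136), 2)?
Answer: 517835536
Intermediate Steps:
Pow(Add(Mul(Add(98, Mul(9, 18)), Add(186, -99)), 136), 2) = Pow(Add(Mul(Add(98, 162), 87), 136), 2) = Pow(Add(Mul(260, 87), 136), 2) = Pow(Add(22620, 136), 2) = Pow(22756, 2) = 517835536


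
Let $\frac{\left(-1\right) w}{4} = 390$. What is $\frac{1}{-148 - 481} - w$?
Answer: $\frac{981239}{629} \approx 1560.0$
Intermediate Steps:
$w = -1560$ ($w = \left(-4\right) 390 = -1560$)
$\frac{1}{-148 - 481} - w = \frac{1}{-148 - 481} - -1560 = \frac{1}{-629} + 1560 = - \frac{1}{629} + 1560 = \frac{981239}{629}$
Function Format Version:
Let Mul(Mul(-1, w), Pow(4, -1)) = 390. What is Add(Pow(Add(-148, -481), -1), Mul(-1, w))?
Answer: Rational(981239, 629) ≈ 1560.0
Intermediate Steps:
w = -1560 (w = Mul(-4, 390) = -1560)
Add(Pow(Add(-148, -481), -1), Mul(-1, w)) = Add(Pow(Add(-148, -481), -1), Mul(-1, -1560)) = Add(Pow(-629, -1), 1560) = Add(Rational(-1, 629), 1560) = Rational(981239, 629)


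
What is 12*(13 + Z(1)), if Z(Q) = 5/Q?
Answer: 216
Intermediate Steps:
12*(13 + Z(1)) = 12*(13 + 5/1) = 12*(13 + 5*1) = 12*(13 + 5) = 12*18 = 216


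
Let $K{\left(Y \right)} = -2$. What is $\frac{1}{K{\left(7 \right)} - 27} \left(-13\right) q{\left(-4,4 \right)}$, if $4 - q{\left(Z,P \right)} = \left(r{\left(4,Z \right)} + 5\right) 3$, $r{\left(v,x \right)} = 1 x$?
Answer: $\frac{13}{29} \approx 0.44828$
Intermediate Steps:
$r{\left(v,x \right)} = x$
$q{\left(Z,P \right)} = -11 - 3 Z$ ($q{\left(Z,P \right)} = 4 - \left(Z + 5\right) 3 = 4 - \left(5 + Z\right) 3 = 4 - \left(15 + 3 Z\right) = -11 - 3 Z$)
$\frac{1}{K{\left(7 \right)} - 27} \left(-13\right) q{\left(-4,4 \right)} = \frac{1}{-2 - 27} \left(-13\right) \left(-11 - -12\right) = \frac{1}{-29} \left(-13\right) \left(-11 + 12\right) = \left(- \frac{1}{29}\right) \left(-13\right) 1 = \frac{13}{29} \cdot 1 = \frac{13}{29}$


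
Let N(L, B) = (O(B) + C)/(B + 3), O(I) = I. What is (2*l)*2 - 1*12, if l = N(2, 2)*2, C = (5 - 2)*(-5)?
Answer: -164/5 ≈ -32.800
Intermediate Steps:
C = -15 (C = 3*(-5) = -15)
N(L, B) = (-15 + B)/(3 + B) (N(L, B) = (B - 15)/(B + 3) = (-15 + B)/(3 + B))
l = -26/5 (l = ((-15 + 2)/(3 + 2))*2 = (-13/5)*2 = ((⅕)*(-13))*2 = -13/5*2 = -26/5 ≈ -5.2000)
(2*l)*2 - 1*12 = (2*(-26/5))*2 - 1*12 = -52/5*2 - 12 = -104/5 - 12 = -164/5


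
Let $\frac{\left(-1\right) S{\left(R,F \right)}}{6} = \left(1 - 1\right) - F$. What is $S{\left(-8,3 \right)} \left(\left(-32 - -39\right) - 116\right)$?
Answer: $-1962$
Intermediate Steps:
$S{\left(R,F \right)} = 6 F$ ($S{\left(R,F \right)} = - 6 \left(\left(1 - 1\right) - F\right) = - 6 \left(0 - F\right) = - 6 \left(- F\right) = 6 F$)
$S{\left(-8,3 \right)} \left(\left(-32 - -39\right) - 116\right) = 6 \cdot 3 \left(\left(-32 - -39\right) - 116\right) = 18 \left(\left(-32 + 39\right) - 116\right) = 18 \left(7 - 116\right) = 18 \left(-109\right) = -1962$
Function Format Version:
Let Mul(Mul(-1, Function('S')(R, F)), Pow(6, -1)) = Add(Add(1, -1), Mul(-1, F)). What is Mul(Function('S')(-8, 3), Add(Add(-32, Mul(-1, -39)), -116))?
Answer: -1962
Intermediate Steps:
Function('S')(R, F) = Mul(6, F) (Function('S')(R, F) = Mul(-6, Add(Add(1, -1), Mul(-1, F))) = Mul(-6, Add(0, Mul(-1, F))) = Mul(-6, Mul(-1, F)) = Mul(6, F))
Mul(Function('S')(-8, 3), Add(Add(-32, Mul(-1, -39)), -116)) = Mul(Mul(6, 3), Add(Add(-32, Mul(-1, -39)), -116)) = Mul(18, Add(Add(-32, 39), -116)) = Mul(18, Add(7, -116)) = Mul(18, -109) = -1962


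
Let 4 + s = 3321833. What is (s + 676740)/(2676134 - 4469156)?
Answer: -3998569/1793022 ≈ -2.2301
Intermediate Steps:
s = 3321829 (s = -4 + 3321833 = 3321829)
(s + 676740)/(2676134 - 4469156) = (3321829 + 676740)/(2676134 - 4469156) = 3998569/(-1793022) = 3998569*(-1/1793022) = -3998569/1793022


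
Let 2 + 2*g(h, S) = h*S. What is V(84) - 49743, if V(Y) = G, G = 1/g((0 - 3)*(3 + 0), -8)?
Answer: -1741004/35 ≈ -49743.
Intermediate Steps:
g(h, S) = -1 + S*h/2 (g(h, S) = -1 + (h*S)/2 = -1 + (S*h)/2 = -1 + S*h/2)
G = 1/35 (G = 1/(-1 + (1/2)*(-8)*((0 - 3)*(3 + 0))) = 1/(-1 + (1/2)*(-8)*(-3*3)) = 1/(-1 + (1/2)*(-8)*(-9)) = 1/(-1 + 36) = 1/35 ≈ 0.028571)
V(Y) = 1/35
V(84) - 49743 = 1/35 - 49743 = -1741004/35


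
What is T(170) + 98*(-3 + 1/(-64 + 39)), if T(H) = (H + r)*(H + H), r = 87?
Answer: 2177052/25 ≈ 87082.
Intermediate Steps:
T(H) = 2*H*(87 + H) (T(H) = (H + 87)*(H + H) = (87 + H)*(2*H) = 2*H*(87 + H))
T(170) + 98*(-3 + 1/(-64 + 39)) = 2*170*(87 + 170) + 98*(-3 + 1/(-64 + 39)) = 2*170*257 + 98*(-3 + 1/(-25)) = 87380 + 98*(-3 - 1/25) = 87380 + 98*(-76/25) = 87380 - 7448/25 = 2177052/25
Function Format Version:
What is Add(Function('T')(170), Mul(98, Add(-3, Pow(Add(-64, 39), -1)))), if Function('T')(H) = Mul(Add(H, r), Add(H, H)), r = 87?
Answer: Rational(2177052, 25) ≈ 87082.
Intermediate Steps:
Function('T')(H) = Mul(2, H, Add(87, H)) (Function('T')(H) = Mul(Add(H, 87), Add(H, H)) = Mul(Add(87, H), Mul(2, H)) = Mul(2, H, Add(87, H)))
Add(Function('T')(170), Mul(98, Add(-3, Pow(Add(-64, 39), -1)))) = Add(Mul(2, 170, Add(87, 170)), Mul(98, Add(-3, Pow(Add(-64, 39), -1)))) = Add(Mul(2, 170, 257), Mul(98, Add(-3, Pow(-25, -1)))) = Add(87380, Mul(98, Add(-3, Rational(-1, 25)))) = Add(87380, Mul(98, Rational(-76, 25))) = Add(87380, Rational(-7448, 25)) = Rational(2177052, 25)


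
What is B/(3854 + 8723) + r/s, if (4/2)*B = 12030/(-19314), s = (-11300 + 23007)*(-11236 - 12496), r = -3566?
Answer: -33538573963/2812017404155053 ≈ -1.1927e-5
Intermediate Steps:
s = -277830524 (s = 11707*(-23732) = -277830524)
B = -2005/6438 (B = (12030/(-19314))/2 = (12030*(-1/19314))/2 = (½)*(-2005/3219) = -2005/6438 ≈ -0.31143)
B/(3854 + 8723) + r/s = -2005/(6438*(3854 + 8723)) - 3566/(-277830524) = -2005/6438/12577 - 3566*(-1/277830524) = -2005/6438*1/12577 + 1783/138915262 = -2005/80970726 + 1783/138915262 = -33538573963/2812017404155053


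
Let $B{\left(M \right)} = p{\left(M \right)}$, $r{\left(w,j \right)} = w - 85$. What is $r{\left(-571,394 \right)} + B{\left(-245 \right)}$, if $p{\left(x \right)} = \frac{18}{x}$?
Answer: $- \frac{160738}{245} \approx -656.07$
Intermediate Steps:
$r{\left(w,j \right)} = -85 + w$ ($r{\left(w,j \right)} = w - 85 = -85 + w$)
$B{\left(M \right)} = \frac{18}{M}$
$r{\left(-571,394 \right)} + B{\left(-245 \right)} = \left(-85 - 571\right) + \frac{18}{-245} = -656 + 18 \left(- \frac{1}{245}\right) = -656 - \frac{18}{245} = - \frac{160738}{245}$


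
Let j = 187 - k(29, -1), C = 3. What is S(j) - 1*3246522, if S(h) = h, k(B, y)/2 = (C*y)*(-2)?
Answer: -3246347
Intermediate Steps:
k(B, y) = -12*y (k(B, y) = 2*((3*y)*(-2)) = 2*(-6*y) = -12*y)
j = 175 (j = 187 - (-12)*(-1) = 187 - 1*12 = 187 - 12 = 175)
S(j) - 1*3246522 = 175 - 1*3246522 = 175 - 3246522 = -3246347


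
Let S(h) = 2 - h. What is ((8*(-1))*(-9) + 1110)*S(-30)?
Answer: 37824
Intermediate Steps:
((8*(-1))*(-9) + 1110)*S(-30) = ((8*(-1))*(-9) + 1110)*(2 - 1*(-30)) = (-8*(-9) + 1110)*(2 + 30) = (72 + 1110)*32 = 1182*32 = 37824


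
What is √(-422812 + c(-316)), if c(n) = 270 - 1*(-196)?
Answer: I*√422346 ≈ 649.88*I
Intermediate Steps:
c(n) = 466 (c(n) = 270 + 196 = 466)
√(-422812 + c(-316)) = √(-422812 + 466) = √(-422346) = I*√422346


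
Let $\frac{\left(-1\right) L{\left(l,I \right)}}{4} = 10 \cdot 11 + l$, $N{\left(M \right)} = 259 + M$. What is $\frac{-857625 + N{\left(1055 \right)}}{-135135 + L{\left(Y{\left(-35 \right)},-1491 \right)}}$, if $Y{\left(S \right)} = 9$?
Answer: $\frac{856311}{135611} \approx 6.3145$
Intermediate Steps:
$L{\left(l,I \right)} = -440 - 4 l$ ($L{\left(l,I \right)} = - 4 \left(10 \cdot 11 + l\right) = - 4 \left(110 + l\right) = -440 - 4 l$)
$\frac{-857625 + N{\left(1055 \right)}}{-135135 + L{\left(Y{\left(-35 \right)},-1491 \right)}} = \frac{-857625 + \left(259 + 1055\right)}{-135135 - 476} = \frac{-857625 + 1314}{-135135 - 476} = - \frac{856311}{-135135 - 476} = - \frac{856311}{-135611} = \left(-856311\right) \left(- \frac{1}{135611}\right) = \frac{856311}{135611}$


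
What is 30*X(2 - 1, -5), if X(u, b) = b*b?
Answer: 750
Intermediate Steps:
X(u, b) = b²
30*X(2 - 1, -5) = 30*(-5)² = 30*25 = 750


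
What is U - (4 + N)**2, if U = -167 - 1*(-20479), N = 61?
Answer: 16087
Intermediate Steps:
U = 20312 (U = -167 + 20479 = 20312)
U - (4 + N)**2 = 20312 - (4 + 61)**2 = 20312 - 1*65**2 = 20312 - 1*4225 = 20312 - 4225 = 16087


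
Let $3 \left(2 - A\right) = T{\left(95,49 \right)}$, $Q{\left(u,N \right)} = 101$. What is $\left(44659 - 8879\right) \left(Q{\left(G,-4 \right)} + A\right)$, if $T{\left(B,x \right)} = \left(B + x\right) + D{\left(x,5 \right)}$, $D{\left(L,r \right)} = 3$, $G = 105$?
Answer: $1932120$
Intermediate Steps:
$T{\left(B,x \right)} = 3 + B + x$ ($T{\left(B,x \right)} = \left(B + x\right) + 3 = 3 + B + x$)
$A = -47$ ($A = 2 - \frac{3 + 95 + 49}{3} = 2 - 49 = -47$)
$\left(44659 - 8879\right) \left(Q{\left(G,-4 \right)} + A\right) = \left(44659 - 8879\right) \left(101 - 47\right) = 35780 \cdot 54 = 1932120$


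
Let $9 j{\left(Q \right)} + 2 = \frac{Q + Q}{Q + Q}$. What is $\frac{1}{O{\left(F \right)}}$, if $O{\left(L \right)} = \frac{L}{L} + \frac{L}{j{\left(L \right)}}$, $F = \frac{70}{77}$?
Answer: $- \frac{11}{79} \approx -0.13924$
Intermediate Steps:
$j{\left(Q \right)} = - \frac{1}{9}$ ($j{\left(Q \right)} = - \frac{2}{9} + \frac{\left(Q + Q\right) \frac{1}{Q + Q}}{9} = - \frac{2}{9} + \frac{2 Q \frac{1}{2 Q}}{9} = - \frac{2}{9} + \frac{1}{9} \cdot 1 = - \frac{2}{9} + \frac{1}{9} = - \frac{1}{9}$)
$F = \frac{10}{11}$ ($F = 70 \cdot \frac{1}{77} = \frac{10}{11} \approx 0.90909$)
$O{\left(L \right)} = 1 - 9 L$ ($O{\left(L \right)} = \frac{L}{L} + \frac{L}{- \frac{1}{9}} = 1 + L \left(-9\right) = 1 - 9 L$)
$\frac{1}{O{\left(F \right)}} = \frac{1}{1 - \frac{90}{11}} = \frac{1}{- \frac{79}{11}} = - \frac{11}{79}$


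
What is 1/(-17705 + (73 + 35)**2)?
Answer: -1/6041 ≈ -0.00016554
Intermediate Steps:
1/(-17705 + (73 + 35)**2) = 1/(-17705 + 108**2) = 1/(-17705 + 11664) = 1/(-6041) = -1/6041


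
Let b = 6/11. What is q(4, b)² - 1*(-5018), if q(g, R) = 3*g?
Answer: 5162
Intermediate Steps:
b = 6/11 (b = 6*(1/11) = 6/11 ≈ 0.54545)
q(4, b)² - 1*(-5018) = (3*4)² - 1*(-5018) = 12² + 5018 = 144 + 5018 = 5162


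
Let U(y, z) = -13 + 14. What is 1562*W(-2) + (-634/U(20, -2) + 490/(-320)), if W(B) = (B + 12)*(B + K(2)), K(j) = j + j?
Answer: 979343/32 ≈ 30604.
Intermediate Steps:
K(j) = 2*j
U(y, z) = 1
W(B) = (4 + B)*(12 + B) (W(B) = (B + 12)*(B + 2*2) = (12 + B)*(B + 4) = (12 + B)*(4 + B) = (4 + B)*(12 + B))
1562*W(-2) + (-634/U(20, -2) + 490/(-320)) = 1562*(48 + (-2)² + 16*(-2)) + (-634/1 + 490/(-320)) = 1562*(48 + 4 - 32) + (-634*1 + 490*(-1/320)) = 1562*20 + (-634 - 49/32) = 31240 - 20337/32 = 979343/32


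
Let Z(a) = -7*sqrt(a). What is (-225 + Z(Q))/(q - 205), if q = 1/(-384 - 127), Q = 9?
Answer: 62853/52378 ≈ 1.2000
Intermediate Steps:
q = -1/511 (q = 1/(-511) = -1/511 ≈ -0.0019569)
(-225 + Z(Q))/(q - 205) = (-225 - 7*sqrt(9))/(-1/511 - 205) = (-225 - 7*3)/(-104756/511) = (-225 - 21)*(-511/104756) = -246*(-511/104756) = 62853/52378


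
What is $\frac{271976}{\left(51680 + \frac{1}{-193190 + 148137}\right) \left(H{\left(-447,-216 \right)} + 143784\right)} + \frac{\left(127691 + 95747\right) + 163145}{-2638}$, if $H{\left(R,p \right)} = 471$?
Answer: $- \frac{129843358092613118471}{886037057811152910} \approx -146.54$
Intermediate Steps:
$\frac{271976}{\left(51680 + \frac{1}{-193190 + 148137}\right) \left(H{\left(-447,-216 \right)} + 143784\right)} + \frac{\left(127691 + 95747\right) + 163145}{-2638} = \frac{271976}{\left(51680 + \frac{1}{-193190 + 148137}\right) \left(471 + 143784\right)} + \frac{\left(127691 + 95747\right) + 163145}{-2638} = \frac{271976}{\left(51680 + \frac{1}{-45053}\right) 144255} + \left(223438 + 163145\right) \left(- \frac{1}{2638}\right) = \frac{271976}{\left(51680 - \frac{1}{45053}\right) 144255} + 386583 \left(- \frac{1}{2638}\right) = \frac{271976}{\frac{2328339039}{45053} \cdot 144255} - \frac{386583}{2638} = \frac{271976}{\frac{335874548070945}{45053}} - \frac{386583}{2638} = 271976 \cdot \frac{45053}{335874548070945} - \frac{386583}{2638} = \frac{12253334728}{335874548070945} - \frac{386583}{2638} = - \frac{129843358092613118471}{886037057811152910}$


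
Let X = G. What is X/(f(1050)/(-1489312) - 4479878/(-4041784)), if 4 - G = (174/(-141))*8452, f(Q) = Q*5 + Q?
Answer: 92249243782894176/9762006961331 ≈ 9449.8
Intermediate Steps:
f(Q) = 6*Q (f(Q) = 5*Q + Q = 6*Q)
G = 490404/47 (G = 4 - 174/(-141)*8452 = 4 - 174*(-1/141)*8452 = 4 - (-58)*8452/47 = 4 - 1*(-490216/47) = 4 + 490216/47 = 490404/47 ≈ 10434.)
X = 490404/47 ≈ 10434.
X/(f(1050)/(-1489312) - 4479878/(-4041784)) = 490404/(47*((6*1050)/(-1489312) - 4479878/(-4041784))) = 490404/(47*(6300*(-1/1489312) - 4479878*(-1/4041784))) = 490404/(47*(-1575/372328 + 2239939/2020892)) = 490404/(47*(207702275773/188108669144)) = (490404/47)*(188108669144/207702275773) = 92249243782894176/9762006961331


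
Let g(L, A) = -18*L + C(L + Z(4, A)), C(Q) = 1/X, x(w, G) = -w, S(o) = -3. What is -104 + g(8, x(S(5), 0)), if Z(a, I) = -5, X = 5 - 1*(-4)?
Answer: -2231/9 ≈ -247.89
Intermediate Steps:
X = 9 (X = 5 + 4 = 9)
C(Q) = ⅑ (C(Q) = 1/9 = ⅑)
g(L, A) = ⅑ - 18*L (g(L, A) = -18*L + ⅑ = ⅑ - 18*L)
-104 + g(8, x(S(5), 0)) = -104 + (⅑ - 18*8) = -104 + (⅑ - 144) = -104 - 1295/9 = -2231/9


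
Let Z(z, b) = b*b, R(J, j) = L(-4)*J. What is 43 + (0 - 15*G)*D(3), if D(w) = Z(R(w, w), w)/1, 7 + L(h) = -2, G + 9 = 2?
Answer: 988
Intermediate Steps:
G = -7 (G = -9 + 2 = -7)
L(h) = -9 (L(h) = -7 - 2 = -9)
R(J, j) = -9*J
Z(z, b) = b²
D(w) = w² (D(w) = w²/1 = w²*1 = w²)
43 + (0 - 15*G)*D(3) = 43 + (0 - 15*(-7))*3² = 43 + (0 - 1*(-105))*9 = 43 + (0 + 105)*9 = 43 + 105*9 = 43 + 945 = 988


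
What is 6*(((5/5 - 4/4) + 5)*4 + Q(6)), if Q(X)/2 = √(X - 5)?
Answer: 132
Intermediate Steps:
Q(X) = 2*√(-5 + X) (Q(X) = 2*√(X - 5) = 2*√(-5 + X))
6*(((5/5 - 4/4) + 5)*4 + Q(6)) = 6*(((5/5 - 4/4) + 5)*4 + 2*√(-5 + 6)) = 6*(((5*(⅕) - 4*¼) + 5)*4 + 2*√1) = 6*(((1 - 1) + 5)*4 + 2*1) = 6*((0 + 5)*4 + 2) = 6*(5*4 + 2) = 6*(20 + 2) = 6*22 = 132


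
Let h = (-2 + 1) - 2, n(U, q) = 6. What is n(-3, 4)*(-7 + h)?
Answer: -60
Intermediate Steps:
h = -3 (h = -1 - 2 = -3)
n(-3, 4)*(-7 + h) = 6*(-7 - 3) = 6*(-10) = -60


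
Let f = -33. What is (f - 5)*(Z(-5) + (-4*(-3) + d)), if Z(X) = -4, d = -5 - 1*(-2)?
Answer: -190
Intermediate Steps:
d = -3 (d = -5 + 2 = -3)
(f - 5)*(Z(-5) + (-4*(-3) + d)) = (-33 - 5)*(-4 + (-4*(-3) - 3)) = -38*(-4 + (12 - 3)) = -38*(-4 + 9) = -38*5 = -190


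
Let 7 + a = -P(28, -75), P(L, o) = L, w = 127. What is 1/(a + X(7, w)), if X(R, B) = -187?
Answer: -1/222 ≈ -0.0045045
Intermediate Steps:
a = -35 (a = -7 - 1*28 = -7 - 28 = -35)
1/(a + X(7, w)) = 1/(-35 - 187) = 1/(-222) = -1/222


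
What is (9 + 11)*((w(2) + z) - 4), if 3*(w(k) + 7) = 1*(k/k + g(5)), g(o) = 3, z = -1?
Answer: -640/3 ≈ -213.33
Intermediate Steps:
w(k) = -17/3 (w(k) = -7 + (1*(k/k + 3))/3 = -7 + (1*(1 + 3))/3 = -7 + (1*4)/3 = -7 + (1/3)*4 = -7 + 4/3 = -17/3)
(9 + 11)*((w(2) + z) - 4) = (9 + 11)*((-17/3 - 1) - 4) = 20*(-20/3 - 4) = 20*(-32/3) = -640/3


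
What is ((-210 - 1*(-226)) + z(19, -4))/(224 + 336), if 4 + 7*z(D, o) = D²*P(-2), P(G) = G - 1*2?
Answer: -167/490 ≈ -0.34082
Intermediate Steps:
P(G) = -2 + G (P(G) = G - 2 = -2 + G)
z(D, o) = -4/7 - 4*D²/7 (z(D, o) = -4/7 + (D²*(-2 - 2))/7 = -4/7 + (D²*(-4))/7 = -4/7 + (-4*D²)/7 = -4/7 - 4*D²/7)
((-210 - 1*(-226)) + z(19, -4))/(224 + 336) = ((-210 - 1*(-226)) + (-4/7 - 4/7*19²))/(224 + 336) = ((-210 + 226) + (-4/7 - 4/7*361))/560 = (16 + (-4/7 - 1444/7))*(1/560) = (16 - 1448/7)*(1/560) = -1336/7*1/560 = -167/490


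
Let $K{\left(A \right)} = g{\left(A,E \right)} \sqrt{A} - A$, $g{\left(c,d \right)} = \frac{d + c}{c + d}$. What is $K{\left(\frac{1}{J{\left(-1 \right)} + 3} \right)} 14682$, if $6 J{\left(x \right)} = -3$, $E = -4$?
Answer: $- \frac{29364}{5} + \frac{14682 \sqrt{10}}{5} \approx 3412.9$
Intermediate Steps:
$J{\left(x \right)} = - \frac{1}{2}$ ($J{\left(x \right)} = \frac{1}{6} \left(-3\right) = - \frac{1}{2}$)
$g{\left(c,d \right)} = 1$ ($g{\left(c,d \right)} = \frac{c + d}{c + d} = 1$)
$K{\left(A \right)} = \sqrt{A} - A$ ($K{\left(A \right)} = 1 \sqrt{A} - A = \sqrt{A} - A$)
$K{\left(\frac{1}{J{\left(-1 \right)} + 3} \right)} 14682 = \left(\sqrt{\frac{1}{- \frac{1}{2} + 3}} - \frac{1}{- \frac{1}{2} + 3}\right) 14682 = \left(\sqrt{\frac{1}{\frac{5}{2}}} - \frac{1}{\frac{5}{2}}\right) 14682 = \left(\sqrt{\frac{2}{5}} - \frac{2}{5}\right) 14682 = \left(\frac{\sqrt{10}}{5} - \frac{2}{5}\right) 14682 = \left(- \frac{2}{5} + \frac{\sqrt{10}}{5}\right) 14682 = - \frac{29364}{5} + \frac{14682 \sqrt{10}}{5}$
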